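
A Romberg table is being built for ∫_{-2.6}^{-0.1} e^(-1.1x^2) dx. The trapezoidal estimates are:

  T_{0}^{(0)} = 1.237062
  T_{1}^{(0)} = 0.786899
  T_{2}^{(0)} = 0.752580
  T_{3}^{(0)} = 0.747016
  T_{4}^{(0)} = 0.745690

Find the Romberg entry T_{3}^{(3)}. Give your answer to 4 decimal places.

0.7454

Richardson extrapolation on the trapezoidal column (denominator 4−1=3):
T_{1}^{(1)} = 0.786899 + (0.786899 − 1.237062)/3 = 0.636845
T_{2}^{(1)} = (4·0.752580 − 0.786899) / 3 = 0.741140
T_{3}^{(1)} = 0.747016 + (0.747016 − 0.752580)/3 = 0.745161
T_{2}^{(2)} = (16·0.741140 − 0.636845) / 15 = 0.748093
T_{3}^{(2)} = (16·0.745161 − 0.741140) / 15 = 0.745429
T_{3}^{(3)} = 0.745429 + (0.745429 − 0.748093)/63 = 0.745387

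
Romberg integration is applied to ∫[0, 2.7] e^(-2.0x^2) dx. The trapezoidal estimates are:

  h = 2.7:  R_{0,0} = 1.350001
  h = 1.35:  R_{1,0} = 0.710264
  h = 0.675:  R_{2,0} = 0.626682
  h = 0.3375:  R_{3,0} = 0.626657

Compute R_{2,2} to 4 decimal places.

Richardson extrapolation on the trapezoidal column (denominator 4−1=3):
R_{1,1} = (4·0.710264 − 1.350001) / 3 = 0.497018
R_{2,1} = 0.626682 + (0.626682 − 0.710264)/3 = 0.598821
R_{2,2} = (16·0.598821 − 0.497018) / 15 = 0.605608

0.6056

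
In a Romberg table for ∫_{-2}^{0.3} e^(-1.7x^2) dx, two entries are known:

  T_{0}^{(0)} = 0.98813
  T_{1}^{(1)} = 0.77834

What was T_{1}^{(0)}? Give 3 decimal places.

0.831

From T_{1}^{(1)} = (4·T_{1}^{(0)} − T_{0}^{(0)})/3, solve for T_{1}^{(0)}:
4·T_{1}^{(0)} = 3·0.77834 + 0.98813 = 3.32315
T_{1}^{(0)} = 0.83079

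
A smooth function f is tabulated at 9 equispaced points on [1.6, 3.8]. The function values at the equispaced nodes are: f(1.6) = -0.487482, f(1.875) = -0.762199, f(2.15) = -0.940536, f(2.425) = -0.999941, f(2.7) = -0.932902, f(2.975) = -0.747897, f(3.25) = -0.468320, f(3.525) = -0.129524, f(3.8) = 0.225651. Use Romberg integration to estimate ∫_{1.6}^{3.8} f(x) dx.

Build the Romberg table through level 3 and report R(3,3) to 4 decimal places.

-1.4210

R(0,0) (trapezoid, 1 panel, h=2.2000): -0.288014
R(1,0) (trapezoid, 2 panels, h=1.1000): -1.170199
R(2,0) (trapezoid, 4 panels, h=0.5500): -1.359970
R(3,0) (trapezoid, 8 panels, h=0.2750): -1.405864
R(1,1) = -1.170199 + (-1.170199 − (-0.288014))/3 = -1.464261
R(2,1) = -1.359970 + (-1.359970 − (-1.170199))/3 = -1.423227
R(3,1) = -1.405864 + (-1.405864 − (-1.359970))/3 = -1.421162
R(2,2) = -1.423227 + (-1.423227 − (-1.464261))/15 = -1.420491
R(3,2) = -1.421162 + (-1.421162 − (-1.423227))/15 = -1.421024
R(3,3) = -1.421024 + (-1.421024 − (-1.420491))/63 = -1.421032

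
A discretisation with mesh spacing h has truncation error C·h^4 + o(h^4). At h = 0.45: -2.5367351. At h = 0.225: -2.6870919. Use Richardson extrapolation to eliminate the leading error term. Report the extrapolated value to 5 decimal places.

The leading error scales as h^4; refining by a factor of 2 reduces it by 2^4 = 16.
Extrapolated value = (16·A(h/2) − A(h)) / (16 − 1)
= (16·(-2.6870919) − (-2.5367351)) / 15
= -40.4567353 / 15 = -2.6971157

-2.69712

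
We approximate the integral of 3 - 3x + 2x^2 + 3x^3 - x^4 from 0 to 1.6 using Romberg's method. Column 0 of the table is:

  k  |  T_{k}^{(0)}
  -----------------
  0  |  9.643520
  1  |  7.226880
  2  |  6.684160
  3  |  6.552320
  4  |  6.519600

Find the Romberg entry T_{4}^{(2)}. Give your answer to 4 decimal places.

T_{3}^{(1)} = 6.552320 + (6.552320 − 6.684160)/3 = 6.508373
T_{4}^{(1)} = 6.519600 + (6.519600 − 6.552320)/3 = 6.508693
T_{4}^{(2)} = (16·6.508693 − 6.508373) / 15 = 6.508714
(Column j=1 coincides with Simpson's rule on the same nodes.)

6.5087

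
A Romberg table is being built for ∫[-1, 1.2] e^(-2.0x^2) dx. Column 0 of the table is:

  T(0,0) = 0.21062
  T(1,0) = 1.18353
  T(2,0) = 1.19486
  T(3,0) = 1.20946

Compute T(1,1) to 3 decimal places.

Richardson extrapolation on the trapezoidal column (denominator 4−1=3):
T(1,1) = (4·1.18353 − 0.21062) / 3 = 1.50783

1.508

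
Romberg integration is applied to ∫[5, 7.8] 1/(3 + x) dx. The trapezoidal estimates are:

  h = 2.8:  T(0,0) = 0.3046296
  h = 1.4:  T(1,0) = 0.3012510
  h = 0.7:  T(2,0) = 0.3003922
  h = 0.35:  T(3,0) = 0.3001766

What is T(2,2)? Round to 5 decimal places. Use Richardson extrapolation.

0.30010

T(1,1) = (4·0.3012510 − 0.3046296) / 3 = 0.3001248
T(2,1) = (4·0.3003922 − 0.3012510) / 3 = 0.3001059
T(2,2) = (16·0.3001059 − 0.3001248) / 15 = 0.3001046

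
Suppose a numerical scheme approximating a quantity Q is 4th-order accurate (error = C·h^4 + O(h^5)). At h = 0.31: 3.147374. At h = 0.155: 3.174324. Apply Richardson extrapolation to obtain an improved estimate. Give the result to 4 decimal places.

The leading error scales as h^4; refining by a factor of 2 reduces it by 2^4 = 16.
Extrapolated value = (16·A(h/2) − A(h)) / (16 − 1)
= (16·3.174324 − 3.147374) / 15
= 47.641810 / 15 = 3.176121

3.1761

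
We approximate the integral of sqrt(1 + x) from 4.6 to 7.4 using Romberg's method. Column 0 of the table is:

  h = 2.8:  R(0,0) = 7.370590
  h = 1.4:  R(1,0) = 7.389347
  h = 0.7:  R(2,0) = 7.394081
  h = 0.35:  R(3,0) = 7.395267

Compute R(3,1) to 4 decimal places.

R(3,1) = (4·7.395267 − 7.394081) / 3 = 7.395662

7.3957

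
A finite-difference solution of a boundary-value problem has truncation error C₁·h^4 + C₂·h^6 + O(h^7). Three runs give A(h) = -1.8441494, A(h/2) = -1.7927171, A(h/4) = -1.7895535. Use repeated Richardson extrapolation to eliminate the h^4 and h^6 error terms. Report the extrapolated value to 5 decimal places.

-1.78934

First eliminate the h^4 term (factor 2^4 = 16):
  B₁ = (16·(-1.7927171) − (-1.8441494))/15 = -1.7892883
  B₂ = (16·(-1.7895535) − (-1.7927171))/15 = -1.7893426
Then eliminate the h^6 term (factor 2^6 = 64):
  (64·(-1.7893426) − (-1.7892883))/63 = -1.7893435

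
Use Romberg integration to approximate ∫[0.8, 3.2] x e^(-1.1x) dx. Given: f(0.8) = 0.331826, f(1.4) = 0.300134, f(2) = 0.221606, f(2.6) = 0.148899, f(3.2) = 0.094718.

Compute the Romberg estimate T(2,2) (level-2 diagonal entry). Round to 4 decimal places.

0.5337

T(0,0) (trapezoid, 1 panel, h=2.4000): 0.511853
T(1,0) (trapezoid, 2 panels, h=1.2000): 0.521854
T(2,0) (trapezoid, 4 panels, h=0.6000): 0.530347
T(1,1) = 0.521854 + (0.521854 − 0.511853)/3 = 0.525188
T(2,1) = 0.530347 + (0.530347 − 0.521854)/3 = 0.533178
T(2,2) = 0.533178 + (0.533178 − 0.525188)/15 = 0.533711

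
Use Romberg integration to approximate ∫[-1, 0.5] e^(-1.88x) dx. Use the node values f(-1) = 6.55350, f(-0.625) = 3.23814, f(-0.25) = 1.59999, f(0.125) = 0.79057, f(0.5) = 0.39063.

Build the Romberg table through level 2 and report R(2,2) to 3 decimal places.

R(0,0) (trapezoid, 1 panel, h=1.5000): 5.20810
R(1,0) (trapezoid, 2 panels, h=0.7500): 3.80404
R(2,0) (trapezoid, 4 panels, h=0.3750): 3.41279
R(1,1) = 3.80404 + (3.80404 − 5.20810)/3 = 3.33602
R(2,1) = 3.41279 + (3.41279 − 3.80404)/3 = 3.28237
R(2,2) = 3.28237 + (3.28237 − 3.33602)/15 = 3.27879

3.279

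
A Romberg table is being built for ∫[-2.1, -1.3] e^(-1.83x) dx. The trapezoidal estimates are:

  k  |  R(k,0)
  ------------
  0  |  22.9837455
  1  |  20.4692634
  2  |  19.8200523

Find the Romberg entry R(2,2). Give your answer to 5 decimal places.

19.60182

R(1,1) = (4·20.4692634 − 22.9837455) / 3 = 19.6311027
R(2,1) = 19.8200523 + (19.8200523 − 20.4692634)/3 = 19.6036486
R(2,2) = (16·19.6036486 − 19.6311027) / 15 = 19.6018183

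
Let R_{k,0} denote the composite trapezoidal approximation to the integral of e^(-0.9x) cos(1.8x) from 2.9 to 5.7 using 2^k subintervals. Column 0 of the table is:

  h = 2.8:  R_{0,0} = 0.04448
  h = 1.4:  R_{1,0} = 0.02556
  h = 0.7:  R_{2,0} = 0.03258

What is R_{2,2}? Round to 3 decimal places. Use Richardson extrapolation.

Richardson extrapolation on the trapezoidal column (denominator 4−1=3):
R_{1,1} = (4·0.02556 − 0.04448) / 3 = 0.01925
R_{2,1} = (4·0.03258 − 0.02556) / 3 = 0.03492
R_{2,2} = 0.03492 + (0.03492 − 0.01925)/15 = 0.03596

0.036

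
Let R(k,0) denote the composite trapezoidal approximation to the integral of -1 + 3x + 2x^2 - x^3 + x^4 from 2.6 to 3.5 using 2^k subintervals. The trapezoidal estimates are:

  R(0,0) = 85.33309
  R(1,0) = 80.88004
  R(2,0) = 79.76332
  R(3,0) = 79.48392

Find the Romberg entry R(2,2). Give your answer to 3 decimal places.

R(1,1) = 80.88004 + (80.88004 − 85.33309)/3 = 79.39569
R(2,1) = 79.76332 + (79.76332 − 80.88004)/3 = 79.39108
R(2,2) = (16·79.39108 − 79.39569) / 15 = 79.39077

79.391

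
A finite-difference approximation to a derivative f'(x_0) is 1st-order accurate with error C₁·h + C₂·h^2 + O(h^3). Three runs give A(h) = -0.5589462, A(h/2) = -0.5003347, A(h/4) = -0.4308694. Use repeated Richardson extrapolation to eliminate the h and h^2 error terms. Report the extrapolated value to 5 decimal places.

First eliminate the h term (factor 2^1 = 2):
  B₁ = (2·(-0.5003347) − (-0.5589462))/1 = -0.4417232
  B₂ = (2·(-0.4308694) − (-0.5003347))/1 = -0.3614041
Then eliminate the h^2 term (factor 2^2 = 4):
  (4·(-0.3614041) − (-0.4417232))/3 = -0.3346311

-0.33463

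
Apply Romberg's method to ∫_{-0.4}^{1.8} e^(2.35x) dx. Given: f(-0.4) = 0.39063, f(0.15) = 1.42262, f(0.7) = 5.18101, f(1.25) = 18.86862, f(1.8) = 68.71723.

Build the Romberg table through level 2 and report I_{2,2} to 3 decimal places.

29.217

I_{0,0} (trapezoid, 1 panel, h=2.2000): 76.01865
I_{1,0} (trapezoid, 2 panels, h=1.1000): 43.70843
I_{2,0} (trapezoid, 4 panels, h=0.5500): 33.01440
I_{1,1} = 43.70843 + (43.70843 − 76.01865)/3 = 32.93836
I_{2,1} = 33.01440 + (33.01440 − 43.70843)/3 = 29.44972
I_{2,2} = 29.44972 + (29.44972 − 32.93836)/15 = 29.21714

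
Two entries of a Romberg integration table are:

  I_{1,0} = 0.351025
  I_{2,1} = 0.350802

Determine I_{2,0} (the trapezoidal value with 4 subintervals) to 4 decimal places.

0.3509

From I_{2,1} = (4·I_{2,0} − I_{1,0})/3, solve for I_{2,0}:
4·I_{2,0} = 3·0.350802 + 0.351025 = 1.403431
I_{2,0} = 0.350858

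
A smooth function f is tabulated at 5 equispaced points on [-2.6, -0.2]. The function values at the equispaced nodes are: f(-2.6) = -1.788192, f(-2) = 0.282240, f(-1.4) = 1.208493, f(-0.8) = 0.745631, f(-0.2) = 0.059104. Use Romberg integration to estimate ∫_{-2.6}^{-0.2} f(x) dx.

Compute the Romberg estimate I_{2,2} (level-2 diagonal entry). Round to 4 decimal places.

I_{0,0} (trapezoid, 1 panel, h=2.4000): -2.074906
I_{1,0} (trapezoid, 2 panels, h=1.2000): 0.412739
I_{2,0} (trapezoid, 4 panels, h=0.6000): 0.823092
I_{1,1} = 0.412739 + (0.412739 − (-2.074906))/3 = 1.241954
I_{2,1} = 0.823092 + (0.823092 − 0.412739)/3 = 0.959876
I_{2,2} = 0.959876 + (0.959876 − 1.241954)/15 = 0.941071

0.9411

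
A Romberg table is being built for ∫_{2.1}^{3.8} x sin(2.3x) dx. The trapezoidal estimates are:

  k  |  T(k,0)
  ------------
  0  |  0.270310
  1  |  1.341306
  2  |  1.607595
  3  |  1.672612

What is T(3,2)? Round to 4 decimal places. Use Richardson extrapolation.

1.6941

Richardson extrapolation on the trapezoidal column (denominator 4−1=3):
T(2,1) = 1.607595 + (1.607595 − 1.341306)/3 = 1.696358
T(3,1) = (4·1.672612 − 1.607595) / 3 = 1.694284
T(3,2) = 1.694284 + (1.694284 − 1.696358)/15 = 1.694146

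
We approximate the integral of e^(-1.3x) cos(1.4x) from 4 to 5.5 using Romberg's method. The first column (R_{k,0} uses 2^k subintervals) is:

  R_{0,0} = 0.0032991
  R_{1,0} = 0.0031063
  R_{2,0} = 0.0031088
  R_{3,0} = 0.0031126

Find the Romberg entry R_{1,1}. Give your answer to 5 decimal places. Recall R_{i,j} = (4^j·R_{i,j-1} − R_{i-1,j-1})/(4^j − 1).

0.00304

R_{1,1} = (4·0.0031063 − 0.0032991) / 3 = 0.0030420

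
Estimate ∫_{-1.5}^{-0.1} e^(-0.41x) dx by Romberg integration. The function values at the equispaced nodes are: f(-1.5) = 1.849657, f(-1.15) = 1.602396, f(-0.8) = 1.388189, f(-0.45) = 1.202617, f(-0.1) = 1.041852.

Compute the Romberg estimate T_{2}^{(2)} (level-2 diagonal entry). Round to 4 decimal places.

1.9703

T_{0}^{(0)} (trapezoid, 1 panel, h=1.4000): 2.024056
T_{1}^{(0)} (trapezoid, 2 panels, h=0.7000): 1.983760
T_{2}^{(0)} (trapezoid, 4 panels, h=0.3500): 1.973635
T_{1}^{(1)} = 1.983760 + (1.983760 − 2.024056)/3 = 1.970328
T_{2}^{(1)} = 1.973635 + (1.973635 − 1.983760)/3 = 1.970260
T_{2}^{(2)} = 1.970260 + (1.970260 − 1.970328)/15 = 1.970255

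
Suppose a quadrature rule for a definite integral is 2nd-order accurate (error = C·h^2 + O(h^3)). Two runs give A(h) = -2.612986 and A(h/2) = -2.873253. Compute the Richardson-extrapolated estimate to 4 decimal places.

Extrapolated value = (4·A(h/2) − A(h)) / (4 − 1)
= (4·(-2.873253) − (-2.612986)) / 3
= -8.880026 / 3 = -2.960009

-2.9600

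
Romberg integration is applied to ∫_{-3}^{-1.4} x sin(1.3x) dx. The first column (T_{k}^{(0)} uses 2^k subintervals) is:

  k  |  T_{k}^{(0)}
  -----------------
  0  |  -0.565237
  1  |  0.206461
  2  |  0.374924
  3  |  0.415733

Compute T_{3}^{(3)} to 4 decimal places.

0.4292

T_{1}^{(1)} = 0.206461 + (0.206461 − (-0.565237))/3 = 0.463694
T_{2}^{(1)} = (4·0.374924 − 0.206461) / 3 = 0.431078
T_{3}^{(1)} = (4·0.415733 − 0.374924) / 3 = 0.429336
T_{2}^{(2)} = (16·0.431078 − 0.463694) / 15 = 0.428904
T_{3}^{(2)} = (16·0.429336 − 0.431078) / 15 = 0.429220
T_{3}^{(3)} = (64·0.429220 − 0.428904) / 63 = 0.429225
(Column j=1 coincides with Simpson's rule on the same nodes.)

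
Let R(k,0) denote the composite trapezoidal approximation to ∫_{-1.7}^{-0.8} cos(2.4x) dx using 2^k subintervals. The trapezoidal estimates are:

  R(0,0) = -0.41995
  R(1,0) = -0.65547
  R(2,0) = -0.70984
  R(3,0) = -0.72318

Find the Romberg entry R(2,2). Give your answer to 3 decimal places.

-0.728

R(1,1) = -0.65547 + (-0.65547 − (-0.41995))/3 = -0.73398
R(2,1) = (4·(-0.70984) − (-0.65547)) / 3 = -0.72796
R(2,2) = (16·(-0.72796) − (-0.73398)) / 15 = -0.72756
(Column j=1 coincides with Simpson's rule on the same nodes.)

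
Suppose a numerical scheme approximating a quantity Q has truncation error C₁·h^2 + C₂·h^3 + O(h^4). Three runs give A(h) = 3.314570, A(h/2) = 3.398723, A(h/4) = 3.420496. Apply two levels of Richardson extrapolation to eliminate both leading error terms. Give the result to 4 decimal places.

First eliminate the h^2 term (factor 2^2 = 4):
  B₁ = (4·3.398723 − 3.314570)/3 = 3.426774
  B₂ = (4·3.420496 − 3.398723)/3 = 3.427754
Then eliminate the h^3 term (factor 2^3 = 8):
  (8·3.427754 − 3.426774)/7 = 3.427894

3.4279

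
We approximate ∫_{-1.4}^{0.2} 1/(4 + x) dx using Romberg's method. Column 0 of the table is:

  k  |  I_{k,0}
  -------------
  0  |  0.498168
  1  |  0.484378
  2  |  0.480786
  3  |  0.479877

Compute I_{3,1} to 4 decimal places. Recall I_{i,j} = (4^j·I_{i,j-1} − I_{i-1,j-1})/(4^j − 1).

Richardson extrapolation on the trapezoidal column (denominator 4−1=3):
I_{3,1} = (4·0.479877 − 0.480786) / 3 = 0.479574

0.4796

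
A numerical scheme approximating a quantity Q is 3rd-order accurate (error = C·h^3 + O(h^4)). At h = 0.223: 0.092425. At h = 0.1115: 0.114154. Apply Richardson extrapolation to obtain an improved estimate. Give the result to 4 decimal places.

The leading error scales as h^3; refining by a factor of 2 reduces it by 2^3 = 8.
Extrapolated value = (8·A(h/2) − A(h)) / (8 − 1)
= (8·0.114154 − 0.092425) / 7
= 0.820807 / 7 = 0.117258

0.1173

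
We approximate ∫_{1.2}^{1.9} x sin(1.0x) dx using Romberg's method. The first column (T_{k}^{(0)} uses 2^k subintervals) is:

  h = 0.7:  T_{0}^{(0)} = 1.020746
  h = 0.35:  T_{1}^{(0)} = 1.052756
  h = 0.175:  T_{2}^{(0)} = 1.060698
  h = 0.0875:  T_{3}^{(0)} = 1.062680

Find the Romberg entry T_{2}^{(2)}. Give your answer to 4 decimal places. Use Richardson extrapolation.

1.0633

Richardson extrapolation on the trapezoidal column (denominator 4−1=3):
T_{1}^{(1)} = 1.052756 + (1.052756 − 1.020746)/3 = 1.063426
T_{2}^{(1)} = (4·1.060698 − 1.052756) / 3 = 1.063345
T_{2}^{(2)} = 1.063345 + (1.063345 − 1.063426)/15 = 1.063340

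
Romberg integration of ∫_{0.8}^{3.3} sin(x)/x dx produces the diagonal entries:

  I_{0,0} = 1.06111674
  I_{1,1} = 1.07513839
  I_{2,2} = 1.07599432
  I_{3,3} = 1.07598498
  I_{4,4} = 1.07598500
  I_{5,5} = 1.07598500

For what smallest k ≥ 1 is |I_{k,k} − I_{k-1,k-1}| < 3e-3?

k = 2

|I_{1,1} − I_{0,0}| = 0.01402165 ≥ 3e-3
|I_{2,2} − I_{1,1}| = 0.00085593 < 3e-3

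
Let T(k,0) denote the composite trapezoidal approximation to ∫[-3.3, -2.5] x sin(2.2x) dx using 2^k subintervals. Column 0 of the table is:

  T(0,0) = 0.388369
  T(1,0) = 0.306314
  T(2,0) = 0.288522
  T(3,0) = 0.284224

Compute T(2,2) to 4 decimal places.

Richardson extrapolation on the trapezoidal column (denominator 4−1=3):
T(1,1) = (4·0.306314 − 0.388369) / 3 = 0.278962
T(2,1) = 0.288522 + (0.288522 − 0.306314)/3 = 0.282591
T(2,2) = (16·0.282591 − 0.278962) / 15 = 0.282833

0.2828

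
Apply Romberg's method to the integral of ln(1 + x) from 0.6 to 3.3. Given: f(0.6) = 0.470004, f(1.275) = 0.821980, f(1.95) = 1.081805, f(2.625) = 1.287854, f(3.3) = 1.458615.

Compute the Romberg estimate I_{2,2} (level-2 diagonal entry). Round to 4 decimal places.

2.8199

I_{0,0} (trapezoid, 1 panel, h=2.7000): 2.603636
I_{1,0} (trapezoid, 2 panels, h=1.3500): 2.762255
I_{2,0} (trapezoid, 4 panels, h=0.6750): 2.805265
I_{1,1} = 2.762255 + (2.762255 − 2.603636)/3 = 2.815128
I_{2,1} = 2.805265 + (2.805265 − 2.762255)/3 = 2.819602
I_{2,2} = 2.819602 + (2.819602 − 2.815128)/15 = 2.819900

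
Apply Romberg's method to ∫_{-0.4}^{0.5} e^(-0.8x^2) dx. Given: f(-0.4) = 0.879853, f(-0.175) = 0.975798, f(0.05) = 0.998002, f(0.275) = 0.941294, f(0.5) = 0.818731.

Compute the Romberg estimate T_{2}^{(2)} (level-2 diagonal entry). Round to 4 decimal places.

0.8521

T_{0}^{(0)} (trapezoid, 1 panel, h=0.9000): 0.764363
T_{1}^{(0)} (trapezoid, 2 panels, h=0.4500): 0.831282
T_{2}^{(0)} (trapezoid, 4 panels, h=0.2250): 0.846987
T_{1}^{(1)} = 0.831282 + (0.831282 − 0.764363)/3 = 0.853588
T_{2}^{(1)} = 0.846987 + (0.846987 − 0.831282)/3 = 0.852222
T_{2}^{(2)} = 0.852222 + (0.852222 − 0.853588)/15 = 0.852131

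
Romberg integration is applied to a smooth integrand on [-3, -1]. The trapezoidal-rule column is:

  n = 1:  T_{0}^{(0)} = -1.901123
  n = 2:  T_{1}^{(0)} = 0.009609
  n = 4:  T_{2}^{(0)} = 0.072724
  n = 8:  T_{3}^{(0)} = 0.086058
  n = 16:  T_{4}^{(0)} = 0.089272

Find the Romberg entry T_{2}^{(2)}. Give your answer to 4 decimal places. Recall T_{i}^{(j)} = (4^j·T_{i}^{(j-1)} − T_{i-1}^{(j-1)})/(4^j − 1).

Richardson extrapolation on the trapezoidal column (denominator 4−1=3):
T_{1}^{(1)} = 0.009609 + (0.009609 − (-1.901123))/3 = 0.646520
T_{2}^{(1)} = (4·0.072724 − 0.009609) / 3 = 0.093762
T_{2}^{(2)} = (16·0.093762 − 0.646520) / 15 = 0.056911

0.0569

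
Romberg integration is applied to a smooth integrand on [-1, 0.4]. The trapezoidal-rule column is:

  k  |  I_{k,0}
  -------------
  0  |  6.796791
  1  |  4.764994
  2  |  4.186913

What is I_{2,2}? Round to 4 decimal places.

3.9880

Richardson extrapolation on the trapezoidal column (denominator 4−1=3):
I_{1,1} = (4·4.764994 − 6.796791) / 3 = 4.087728
I_{2,1} = 4.186913 + (4.186913 − 4.764994)/3 = 3.994219
I_{2,2} = (16·3.994219 − 4.087728) / 15 = 3.987985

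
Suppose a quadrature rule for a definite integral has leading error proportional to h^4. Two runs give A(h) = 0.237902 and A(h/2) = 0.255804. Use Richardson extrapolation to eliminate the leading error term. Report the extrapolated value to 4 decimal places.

The leading error scales as h^4; refining by a factor of 2 reduces it by 2^4 = 16.
Extrapolated value = (16·A(h/2) − A(h)) / (16 − 1)
= (16·0.255804 − 0.237902) / 15
= 3.854962 / 15 = 0.256997

0.2570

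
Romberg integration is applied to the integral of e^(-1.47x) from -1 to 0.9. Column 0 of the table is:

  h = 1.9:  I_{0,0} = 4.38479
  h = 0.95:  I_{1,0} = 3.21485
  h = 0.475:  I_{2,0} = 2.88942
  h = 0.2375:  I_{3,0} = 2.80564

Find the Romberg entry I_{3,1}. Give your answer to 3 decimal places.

I_{3,1} = 2.80564 + (2.80564 − 2.88942)/3 = 2.77771

2.778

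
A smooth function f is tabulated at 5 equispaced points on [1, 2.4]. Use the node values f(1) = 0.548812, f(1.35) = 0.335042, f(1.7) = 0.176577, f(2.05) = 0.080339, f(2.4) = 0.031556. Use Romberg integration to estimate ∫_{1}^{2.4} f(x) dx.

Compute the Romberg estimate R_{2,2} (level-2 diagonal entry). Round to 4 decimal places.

0.3029

R_{0,0} (trapezoid, 1 panel, h=1.4000): 0.406258
R_{1,0} (trapezoid, 2 panels, h=0.7000): 0.326733
R_{2,0} (trapezoid, 4 panels, h=0.3500): 0.308750
R_{1,1} = 0.326733 + (0.326733 − 0.406258)/3 = 0.300225
R_{2,1} = 0.308750 + (0.308750 − 0.326733)/3 = 0.302756
R_{2,2} = 0.302756 + (0.302756 − 0.300225)/15 = 0.302925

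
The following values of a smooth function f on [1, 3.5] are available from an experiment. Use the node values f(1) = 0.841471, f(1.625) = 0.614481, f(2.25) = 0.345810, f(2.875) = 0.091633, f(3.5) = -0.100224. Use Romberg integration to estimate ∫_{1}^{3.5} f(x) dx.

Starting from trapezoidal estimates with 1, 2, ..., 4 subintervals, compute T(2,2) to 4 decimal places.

0.8871

T(0,0) (trapezoid, 1 panel, h=2.5000): 0.926559
T(1,0) (trapezoid, 2 panels, h=1.2500): 0.895542
T(2,0) (trapezoid, 4 panels, h=0.6250): 0.889092
T(1,1) = 0.895542 + (0.895542 − 0.926559)/3 = 0.885203
T(2,1) = 0.889092 + (0.889092 − 0.895542)/3 = 0.886942
T(2,2) = 0.886942 + (0.886942 − 0.885203)/15 = 0.887058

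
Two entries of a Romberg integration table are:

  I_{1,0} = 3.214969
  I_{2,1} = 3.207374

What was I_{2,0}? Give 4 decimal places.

From I_{2,1} = (4·I_{2,0} − I_{1,0})/3, solve for I_{2,0}:
4·I_{2,0} = 3·3.207374 + 3.214969 = 12.837091
I_{2,0} = 3.209273

3.2093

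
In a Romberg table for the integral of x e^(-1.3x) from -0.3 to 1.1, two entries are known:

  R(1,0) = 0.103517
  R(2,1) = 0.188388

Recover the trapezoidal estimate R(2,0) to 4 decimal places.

From R(2,1) = (4·R(2,0) − R(1,0))/3, solve for R(2,0):
4·R(2,0) = 3·0.188388 + 0.103517 = 0.668681
R(2,0) = 0.167170

0.1672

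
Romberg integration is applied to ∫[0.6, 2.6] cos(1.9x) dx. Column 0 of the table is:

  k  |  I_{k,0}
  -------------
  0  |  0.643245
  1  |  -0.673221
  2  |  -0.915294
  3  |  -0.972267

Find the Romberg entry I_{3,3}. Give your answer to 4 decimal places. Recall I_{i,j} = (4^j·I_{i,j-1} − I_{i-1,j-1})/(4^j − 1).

-0.9910

Richardson extrapolation on the trapezoidal column (denominator 4−1=3):
I_{1,1} = (4·(-0.673221) − 0.643245) / 3 = -1.112043
I_{2,1} = (4·(-0.915294) − (-0.673221)) / 3 = -0.995985
I_{3,1} = -0.972267 + (-0.972267 − (-0.915294))/3 = -0.991258
I_{2,2} = -0.995985 + (-0.995985 − (-1.112043))/15 = -0.988248
I_{3,2} = (16·(-0.991258) − (-0.995985)) / 15 = -0.990943
I_{3,3} = (64·(-0.990943) − (-0.988248)) / 63 = -0.990986
(Column j=1 coincides with Simpson's rule on the same nodes.)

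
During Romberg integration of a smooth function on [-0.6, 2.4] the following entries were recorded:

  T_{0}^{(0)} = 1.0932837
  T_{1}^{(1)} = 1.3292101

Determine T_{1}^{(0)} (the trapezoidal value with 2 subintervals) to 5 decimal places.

From T_{1}^{(1)} = (4·T_{1}^{(0)} − T_{0}^{(0)})/3, solve for T_{1}^{(0)}:
4·T_{1}^{(0)} = 3·1.3292101 + 1.0932837 = 5.0809140
T_{1}^{(0)} = 1.2702285

1.27023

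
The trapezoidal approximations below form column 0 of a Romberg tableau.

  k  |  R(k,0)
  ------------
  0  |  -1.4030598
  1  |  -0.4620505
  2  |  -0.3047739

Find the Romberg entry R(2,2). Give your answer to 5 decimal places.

Richardson extrapolation on the trapezoidal column (denominator 4−1=3):
R(1,1) = -0.4620505 + (-0.4620505 − (-1.4030598))/3 = -0.1483807
R(2,1) = (4·(-0.3047739) − (-0.4620505)) / 3 = -0.2523484
R(2,2) = -0.2523484 + (-0.2523484 − (-0.1483807))/15 = -0.2592796

-0.25928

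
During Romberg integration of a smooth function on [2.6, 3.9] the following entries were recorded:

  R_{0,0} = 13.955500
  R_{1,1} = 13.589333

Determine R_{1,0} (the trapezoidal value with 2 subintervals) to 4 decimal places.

From R_{1,1} = (4·R_{1,0} − R_{0,0})/3, solve for R_{1,0}:
4·R_{1,0} = 3·13.589333 + 13.955500 = 54.723499
R_{1,0} = 13.680875

13.6809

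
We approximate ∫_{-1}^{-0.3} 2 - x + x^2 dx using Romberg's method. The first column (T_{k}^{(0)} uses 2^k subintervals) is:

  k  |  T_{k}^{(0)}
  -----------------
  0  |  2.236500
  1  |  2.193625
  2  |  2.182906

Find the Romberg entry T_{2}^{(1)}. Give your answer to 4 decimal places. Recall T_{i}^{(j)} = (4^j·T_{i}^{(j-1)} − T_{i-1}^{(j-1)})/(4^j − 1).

2.1793

T_{2}^{(1)} = (4·2.182906 − 2.193625) / 3 = 2.179333
(Column j=1 coincides with Simpson's rule on the same nodes.)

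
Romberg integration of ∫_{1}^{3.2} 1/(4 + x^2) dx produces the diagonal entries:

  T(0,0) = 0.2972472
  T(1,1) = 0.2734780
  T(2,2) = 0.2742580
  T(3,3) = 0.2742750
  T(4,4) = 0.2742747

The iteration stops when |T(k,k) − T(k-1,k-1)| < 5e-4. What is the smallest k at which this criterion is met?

k = 3

|T(1,1) − T(0,0)| = 0.0237692 ≥ 5e-4
|T(2,2) − T(1,1)| = 0.0007800 ≥ 5e-4
|T(3,3) − T(2,2)| = 0.0000170 < 5e-4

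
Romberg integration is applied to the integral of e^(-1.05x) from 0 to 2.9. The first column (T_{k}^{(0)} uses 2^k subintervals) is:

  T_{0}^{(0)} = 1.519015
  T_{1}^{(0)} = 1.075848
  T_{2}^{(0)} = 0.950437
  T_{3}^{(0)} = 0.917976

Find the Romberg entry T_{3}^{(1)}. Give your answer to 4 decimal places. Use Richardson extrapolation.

T_{3}^{(1)} = 0.917976 + (0.917976 − 0.950437)/3 = 0.907156

0.9072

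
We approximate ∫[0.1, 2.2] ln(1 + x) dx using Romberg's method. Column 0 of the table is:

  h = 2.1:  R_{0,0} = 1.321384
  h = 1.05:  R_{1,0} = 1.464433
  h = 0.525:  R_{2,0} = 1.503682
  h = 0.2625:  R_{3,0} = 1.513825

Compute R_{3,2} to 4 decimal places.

1.5172

Richardson extrapolation on the trapezoidal column (denominator 4−1=3):
R_{2,1} = 1.503682 + (1.503682 − 1.464433)/3 = 1.516765
R_{3,1} = (4·1.513825 − 1.503682) / 3 = 1.517206
R_{3,2} = (16·1.517206 − 1.516765) / 15 = 1.517235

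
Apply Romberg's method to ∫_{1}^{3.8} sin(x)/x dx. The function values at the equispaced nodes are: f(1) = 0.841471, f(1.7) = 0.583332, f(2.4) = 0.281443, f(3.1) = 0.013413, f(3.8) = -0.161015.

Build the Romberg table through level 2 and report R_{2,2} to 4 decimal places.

R_{0,0} (trapezoid, 1 panel, h=2.8000): 0.952638
R_{1,0} (trapezoid, 2 panels, h=1.4000): 0.870339
R_{2,0} (trapezoid, 4 panels, h=0.7000): 0.852891
R_{1,1} = 0.870339 + (0.870339 − 0.952638)/3 = 0.842906
R_{2,1} = 0.852891 + (0.852891 − 0.870339)/3 = 0.847075
R_{2,2} = 0.847075 + (0.847075 − 0.842906)/15 = 0.847353

0.8474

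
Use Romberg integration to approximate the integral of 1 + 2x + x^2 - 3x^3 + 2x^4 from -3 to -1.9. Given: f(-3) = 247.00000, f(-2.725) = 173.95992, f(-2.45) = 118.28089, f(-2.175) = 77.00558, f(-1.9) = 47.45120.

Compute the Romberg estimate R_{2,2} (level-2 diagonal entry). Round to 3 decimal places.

R_{0,0} (trapezoid, 1 panel, h=1.1000): 161.94816
R_{1,0} (trapezoid, 2 panels, h=0.5500): 146.02857
R_{2,0} (trapezoid, 4 panels, h=0.2750): 142.02980
R_{1,1} = 146.02857 + (146.02857 − 161.94816)/3 = 140.72204
R_{2,1} = 142.02980 + (142.02980 − 146.02857)/3 = 140.69688
R_{2,2} = 140.69688 + (140.69688 − 140.72204)/15 = 140.69520

140.695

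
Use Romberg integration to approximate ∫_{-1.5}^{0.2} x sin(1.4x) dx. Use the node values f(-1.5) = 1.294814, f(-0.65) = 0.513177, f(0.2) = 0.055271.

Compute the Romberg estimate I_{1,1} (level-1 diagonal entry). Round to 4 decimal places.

0.9641

I_{0,0} (trapezoid, 1 panel, h=1.7000): 1.147572
I_{1,0} (trapezoid, 2 panels, h=0.8500): 1.009987
I_{1,1} = 1.009987 + (1.009987 − 1.147572)/3 = 0.964125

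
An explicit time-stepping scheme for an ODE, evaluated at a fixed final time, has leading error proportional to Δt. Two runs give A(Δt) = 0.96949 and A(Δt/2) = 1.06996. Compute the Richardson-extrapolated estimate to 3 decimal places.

1.170

Extrapolated value = (2·A(Δt/2) − A(Δt)) / (2 − 1)
= (2·1.06996 − 0.96949) / 1
= 1.17043 / 1 = 1.17043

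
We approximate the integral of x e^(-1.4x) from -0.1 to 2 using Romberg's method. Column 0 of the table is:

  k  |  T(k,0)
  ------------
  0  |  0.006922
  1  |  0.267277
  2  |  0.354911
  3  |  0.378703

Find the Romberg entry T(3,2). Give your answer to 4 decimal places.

0.3868

Richardson extrapolation on the trapezoidal column (denominator 4−1=3):
T(2,1) = 0.354911 + (0.354911 − 0.267277)/3 = 0.384122
T(3,1) = (4·0.378703 − 0.354911) / 3 = 0.386634
T(3,2) = (16·0.386634 − 0.384122) / 15 = 0.386801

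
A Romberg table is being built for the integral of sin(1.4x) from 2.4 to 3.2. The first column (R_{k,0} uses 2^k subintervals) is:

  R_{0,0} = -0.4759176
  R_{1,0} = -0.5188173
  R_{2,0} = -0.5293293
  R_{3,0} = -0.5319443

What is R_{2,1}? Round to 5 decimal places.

-0.53283

R_{2,1} = -0.5293293 + (-0.5293293 − (-0.5188173))/3 = -0.5328333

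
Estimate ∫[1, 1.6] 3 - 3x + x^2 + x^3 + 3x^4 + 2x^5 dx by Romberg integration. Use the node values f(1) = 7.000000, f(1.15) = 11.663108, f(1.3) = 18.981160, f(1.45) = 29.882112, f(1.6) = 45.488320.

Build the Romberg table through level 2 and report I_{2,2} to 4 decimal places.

12.8309

I_{0,0} (trapezoid, 1 panel, h=0.6000): 15.746496
I_{1,0} (trapezoid, 2 panels, h=0.3000): 13.567596
I_{2,0} (trapezoid, 4 panels, h=0.1500): 13.015581
I_{1,1} = 13.567596 + (13.567596 − 15.746496)/3 = 12.841296
I_{2,1} = 13.015581 + (13.015581 − 13.567596)/3 = 12.831576
I_{2,2} = 12.831576 + (12.831576 − 12.841296)/15 = 12.830928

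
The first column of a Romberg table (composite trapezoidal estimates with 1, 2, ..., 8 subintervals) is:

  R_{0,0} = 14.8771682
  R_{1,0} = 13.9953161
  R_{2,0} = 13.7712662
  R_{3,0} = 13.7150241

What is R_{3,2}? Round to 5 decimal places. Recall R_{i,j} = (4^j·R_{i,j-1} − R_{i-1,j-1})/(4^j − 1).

Richardson extrapolation on the trapezoidal column (denominator 4−1=3):
R_{2,1} = (4·13.7712662 − 13.9953161) / 3 = 13.6965829
R_{3,1} = 13.7150241 + (13.7150241 − 13.7712662)/3 = 13.6962767
R_{3,2} = (16·13.6962767 − 13.6965829) / 15 = 13.6962563

13.69626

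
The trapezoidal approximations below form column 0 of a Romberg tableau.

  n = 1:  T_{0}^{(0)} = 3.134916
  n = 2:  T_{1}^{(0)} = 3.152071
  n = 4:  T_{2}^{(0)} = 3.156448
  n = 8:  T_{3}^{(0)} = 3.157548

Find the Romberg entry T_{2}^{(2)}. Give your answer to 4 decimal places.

T_{1}^{(1)} = (4·3.152071 − 3.134916) / 3 = 3.157789
T_{2}^{(1)} = 3.156448 + (3.156448 − 3.152071)/3 = 3.157907
T_{2}^{(2)} = (16·3.157907 − 3.157789) / 15 = 3.157915

3.1579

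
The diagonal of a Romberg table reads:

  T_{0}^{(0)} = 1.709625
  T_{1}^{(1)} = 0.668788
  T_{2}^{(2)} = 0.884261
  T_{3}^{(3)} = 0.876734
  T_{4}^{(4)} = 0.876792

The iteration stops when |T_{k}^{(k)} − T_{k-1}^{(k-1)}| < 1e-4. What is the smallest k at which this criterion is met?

|T_{1}^{(1)} − T_{0}^{(0)}| = 1.040837 ≥ 1e-4
|T_{2}^{(2)} − T_{1}^{(1)}| = 0.215473 ≥ 1e-4
|T_{3}^{(3)} − T_{2}^{(2)}| = 0.007527 ≥ 1e-4
|T_{4}^{(4)} − T_{3}^{(3)}| = 0.000058 < 1e-4

k = 4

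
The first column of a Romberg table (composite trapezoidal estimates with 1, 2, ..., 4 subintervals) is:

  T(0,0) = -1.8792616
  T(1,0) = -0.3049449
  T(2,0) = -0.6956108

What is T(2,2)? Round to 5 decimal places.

T(1,1) = (4·(-0.3049449) − (-1.8792616)) / 3 = 0.2198273
T(2,1) = -0.6956108 + (-0.6956108 − (-0.3049449))/3 = -0.8258328
T(2,2) = -0.8258328 + (-0.8258328 − 0.2198273)/15 = -0.8955435

-0.89554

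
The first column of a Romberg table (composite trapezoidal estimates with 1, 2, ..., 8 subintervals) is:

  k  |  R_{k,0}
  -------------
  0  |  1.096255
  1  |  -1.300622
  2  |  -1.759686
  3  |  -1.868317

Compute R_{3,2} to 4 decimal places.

-1.9040

Richardson extrapolation on the trapezoidal column (denominator 4−1=3):
R_{2,1} = (4·(-1.759686) − (-1.300622)) / 3 = -1.912707
R_{3,1} = -1.868317 + (-1.868317 − (-1.759686))/3 = -1.904527
R_{3,2} = -1.904527 + (-1.904527 − (-1.912707))/15 = -1.903982
(Column j=1 coincides with Simpson's rule on the same nodes.)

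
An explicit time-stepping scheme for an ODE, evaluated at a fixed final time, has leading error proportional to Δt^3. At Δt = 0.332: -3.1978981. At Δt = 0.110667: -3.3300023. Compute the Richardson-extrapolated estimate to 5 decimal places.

-3.33508

Extrapolated value = (27·A(Δt/3) − A(Δt)) / (27 − 1)
= (27·(-3.3300023) − (-3.1978981)) / 26
= -86.7121640 / 26 = -3.3350832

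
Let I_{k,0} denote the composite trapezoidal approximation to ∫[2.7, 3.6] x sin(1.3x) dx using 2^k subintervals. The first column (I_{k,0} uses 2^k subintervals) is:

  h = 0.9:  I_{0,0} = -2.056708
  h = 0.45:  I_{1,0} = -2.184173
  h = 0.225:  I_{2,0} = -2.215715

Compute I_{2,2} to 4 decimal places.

Richardson extrapolation on the trapezoidal column (denominator 4−1=3):
I_{1,1} = (4·(-2.184173) − (-2.056708)) / 3 = -2.226661
I_{2,1} = -2.215715 + (-2.215715 − (-2.184173))/3 = -2.226229
I_{2,2} = -2.226229 + (-2.226229 − (-2.226661))/15 = -2.226200

-2.2262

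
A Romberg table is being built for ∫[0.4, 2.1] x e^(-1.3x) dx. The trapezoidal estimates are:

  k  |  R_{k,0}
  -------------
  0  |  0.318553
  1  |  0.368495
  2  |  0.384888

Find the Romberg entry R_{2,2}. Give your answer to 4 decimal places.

R_{1,1} = 0.368495 + (0.368495 − 0.318553)/3 = 0.385142
R_{2,1} = (4·0.384888 − 0.368495) / 3 = 0.390352
R_{2,2} = 0.390352 + (0.390352 − 0.385142)/15 = 0.390699

0.3907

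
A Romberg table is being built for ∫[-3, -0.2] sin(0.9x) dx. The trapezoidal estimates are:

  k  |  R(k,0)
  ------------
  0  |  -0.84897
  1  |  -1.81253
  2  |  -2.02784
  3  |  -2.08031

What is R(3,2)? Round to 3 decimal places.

R(2,1) = (4·(-2.02784) − (-1.81253)) / 3 = -2.09961
R(3,1) = -2.08031 + (-2.08031 − (-2.02784))/3 = -2.09780
R(3,2) = -2.09780 + (-2.09780 − (-2.09961))/15 = -2.09768

-2.098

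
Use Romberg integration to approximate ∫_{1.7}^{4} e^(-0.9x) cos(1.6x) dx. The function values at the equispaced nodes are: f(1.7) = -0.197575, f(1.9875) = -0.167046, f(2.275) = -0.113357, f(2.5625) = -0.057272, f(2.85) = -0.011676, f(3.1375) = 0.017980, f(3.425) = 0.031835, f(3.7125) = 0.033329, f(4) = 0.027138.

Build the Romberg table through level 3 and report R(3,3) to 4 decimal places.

-0.1006

R(0,0) (trapezoid, 1 panel, h=2.3000): -0.196003
R(1,0) (trapezoid, 2 panels, h=1.1500): -0.111429
R(2,0) (trapezoid, 4 panels, h=0.5750): -0.102589
R(3,0) (trapezoid, 8 panels, h=0.2875): -0.101035
R(1,1) = -0.111429 + (-0.111429 − (-0.196003))/3 = -0.083238
R(2,1) = -0.102589 + (-0.102589 − (-0.111429))/3 = -0.099642
R(3,1) = -0.101035 + (-0.101035 − (-0.102589))/3 = -0.100517
R(2,2) = -0.099642 + (-0.099642 − (-0.083238))/15 = -0.100736
R(3,2) = -0.100517 + (-0.100517 − (-0.099642))/15 = -0.100575
R(3,3) = -0.100575 + (-0.100575 − (-0.100736))/63 = -0.100572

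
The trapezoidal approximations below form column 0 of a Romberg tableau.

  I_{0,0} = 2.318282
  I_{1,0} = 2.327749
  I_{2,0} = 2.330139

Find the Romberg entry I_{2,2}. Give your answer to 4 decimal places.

2.3309

I_{1,1} = 2.327749 + (2.327749 − 2.318282)/3 = 2.330905
I_{2,1} = 2.330139 + (2.330139 − 2.327749)/3 = 2.330936
I_{2,2} = 2.330936 + (2.330936 − 2.330905)/15 = 2.330938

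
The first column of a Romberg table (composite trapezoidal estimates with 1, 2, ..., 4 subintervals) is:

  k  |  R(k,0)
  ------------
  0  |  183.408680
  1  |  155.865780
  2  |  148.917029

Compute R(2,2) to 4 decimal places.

R(1,1) = 155.865780 + (155.865780 − 183.408680)/3 = 146.684813
R(2,1) = 148.917029 + (148.917029 − 155.865780)/3 = 146.600779
R(2,2) = 146.600779 + (146.600779 − 146.684813)/15 = 146.595177
(Column j=1 coincides with Simpson's rule on the same nodes.)

146.5952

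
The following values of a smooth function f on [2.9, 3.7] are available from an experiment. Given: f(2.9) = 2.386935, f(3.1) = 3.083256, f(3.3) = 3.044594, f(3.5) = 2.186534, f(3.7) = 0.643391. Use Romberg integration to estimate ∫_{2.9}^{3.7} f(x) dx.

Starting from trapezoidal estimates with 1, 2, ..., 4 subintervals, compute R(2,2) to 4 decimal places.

R(0,0) (trapezoid, 1 panel, h=0.8000): 1.212130
R(1,0) (trapezoid, 2 panels, h=0.4000): 1.823903
R(2,0) (trapezoid, 4 panels, h=0.2000): 1.965909
R(1,1) = 1.823903 + (1.823903 − 1.212130)/3 = 2.027827
R(2,1) = 1.965909 + (1.965909 − 1.823903)/3 = 2.013244
R(2,2) = 2.013244 + (2.013244 − 2.027827)/15 = 2.012272

2.0123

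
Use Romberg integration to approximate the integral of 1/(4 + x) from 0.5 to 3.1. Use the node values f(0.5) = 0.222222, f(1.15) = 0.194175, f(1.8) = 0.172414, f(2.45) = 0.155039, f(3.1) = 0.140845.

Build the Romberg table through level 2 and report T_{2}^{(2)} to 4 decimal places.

T_{0}^{(0)} (trapezoid, 1 panel, h=2.6000): 0.471987
T_{1}^{(0)} (trapezoid, 2 panels, h=1.3000): 0.460132
T_{2}^{(0)} (trapezoid, 4 panels, h=0.6500): 0.457055
T_{1}^{(1)} = 0.460132 + (0.460132 − 0.471987)/3 = 0.456180
T_{2}^{(1)} = 0.457055 + (0.457055 − 0.460132)/3 = 0.456029
T_{2}^{(2)} = 0.456029 + (0.456029 − 0.456180)/15 = 0.456019

0.4560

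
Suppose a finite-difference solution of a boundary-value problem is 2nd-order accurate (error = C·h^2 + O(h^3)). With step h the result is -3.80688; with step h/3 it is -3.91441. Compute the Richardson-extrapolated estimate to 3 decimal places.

-3.928

Extrapolated value = (9·A(h/3) − A(h)) / (9 − 1)
= (9·(-3.91441) − (-3.80688)) / 8
= -31.42281 / 8 = -3.92785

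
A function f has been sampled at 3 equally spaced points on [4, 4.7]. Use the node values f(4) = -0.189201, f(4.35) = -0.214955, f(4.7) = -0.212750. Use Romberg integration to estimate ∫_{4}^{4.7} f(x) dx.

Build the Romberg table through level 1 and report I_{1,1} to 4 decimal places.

-0.1472

I_{0,0} (trapezoid, 1 panel, h=0.7000): -0.140683
I_{1,0} (trapezoid, 2 panels, h=0.3500): -0.145576
I_{1,1} = -0.145576 + (-0.145576 − (-0.140683))/3 = -0.147207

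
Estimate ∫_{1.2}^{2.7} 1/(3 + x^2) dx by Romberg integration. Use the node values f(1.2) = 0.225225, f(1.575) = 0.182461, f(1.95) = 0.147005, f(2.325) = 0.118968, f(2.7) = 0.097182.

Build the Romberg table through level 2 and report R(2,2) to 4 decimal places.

0.2278

R(0,0) (trapezoid, 1 panel, h=1.5000): 0.241805
R(1,0) (trapezoid, 2 panels, h=0.7500): 0.231156
R(2,0) (trapezoid, 4 panels, h=0.3750): 0.228614
R(1,1) = 0.231156 + (0.231156 − 0.241805)/3 = 0.227606
R(2,1) = 0.228614 + (0.228614 − 0.231156)/3 = 0.227767
R(2,2) = 0.227767 + (0.227767 − 0.227606)/15 = 0.227778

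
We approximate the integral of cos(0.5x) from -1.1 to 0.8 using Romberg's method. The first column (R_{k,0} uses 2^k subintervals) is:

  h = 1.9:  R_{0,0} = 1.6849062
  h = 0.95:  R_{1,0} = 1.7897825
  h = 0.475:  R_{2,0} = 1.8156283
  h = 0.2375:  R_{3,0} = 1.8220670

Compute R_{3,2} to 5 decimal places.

1.82421

R_{2,1} = (4·1.8156283 − 1.7897825) / 3 = 1.8242436
R_{3,1} = 1.8220670 + (1.8220670 − 1.8156283)/3 = 1.8242132
R_{3,2} = 1.8242132 + (1.8242132 − 1.8242436)/15 = 1.8242112
(Column j=1 coincides with Simpson's rule on the same nodes.)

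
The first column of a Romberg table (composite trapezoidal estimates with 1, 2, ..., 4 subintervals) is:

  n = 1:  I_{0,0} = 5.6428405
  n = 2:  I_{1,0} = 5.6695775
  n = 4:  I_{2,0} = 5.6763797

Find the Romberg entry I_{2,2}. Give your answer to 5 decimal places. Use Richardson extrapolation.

5.67866

I_{1,1} = 5.6695775 + (5.6695775 − 5.6428405)/3 = 5.6784898
I_{2,1} = (4·5.6763797 − 5.6695775) / 3 = 5.6786471
I_{2,2} = 5.6786471 + (5.6786471 − 5.6784898)/15 = 5.6786576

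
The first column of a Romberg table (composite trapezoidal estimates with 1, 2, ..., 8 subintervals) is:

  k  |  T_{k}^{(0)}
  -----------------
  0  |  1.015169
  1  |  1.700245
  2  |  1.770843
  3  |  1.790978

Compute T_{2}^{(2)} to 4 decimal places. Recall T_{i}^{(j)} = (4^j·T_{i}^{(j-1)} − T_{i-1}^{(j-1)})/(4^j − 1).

Richardson extrapolation on the trapezoidal column (denominator 4−1=3):
T_{1}^{(1)} = 1.700245 + (1.700245 − 1.015169)/3 = 1.928604
T_{2}^{(1)} = 1.770843 + (1.770843 − 1.700245)/3 = 1.794376
T_{2}^{(2)} = 1.794376 + (1.794376 − 1.928604)/15 = 1.785427

1.7854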